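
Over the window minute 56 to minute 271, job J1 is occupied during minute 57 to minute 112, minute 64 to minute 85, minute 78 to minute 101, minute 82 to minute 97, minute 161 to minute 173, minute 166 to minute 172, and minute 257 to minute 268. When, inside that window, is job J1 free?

After merging, the occupied span is minute 57 to minute 112, minute 161 to minute 173, minute 257 to minute 268.
Uncovered inside minute 56 to minute 271: minute 56 to minute 57, minute 112 to minute 161, minute 173 to minute 257, minute 268 to minute 271.

minute 56 to minute 57, minute 112 to minute 161, minute 173 to minute 257, minute 268 to minute 271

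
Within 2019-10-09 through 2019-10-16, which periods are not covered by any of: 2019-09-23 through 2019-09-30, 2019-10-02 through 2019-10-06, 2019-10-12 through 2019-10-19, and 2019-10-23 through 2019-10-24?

2019-10-09 through 2019-10-11

After merging, the occupied span is 2019-09-23 through 2019-09-30, 2019-10-02 through 2019-10-06, 2019-10-12 through 2019-10-19, 2019-10-23 through 2019-10-24.
Complement within 2019-10-09 through 2019-10-16: 2019-10-09 through 2019-10-11.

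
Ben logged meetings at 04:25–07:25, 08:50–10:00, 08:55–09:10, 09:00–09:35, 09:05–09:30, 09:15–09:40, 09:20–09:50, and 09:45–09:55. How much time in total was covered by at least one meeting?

Merged: 04:25–07:25, 08:50–10:00.
Lengths: 3 h + 1 h 10 min = 4 h 10 min.

4 h 10 min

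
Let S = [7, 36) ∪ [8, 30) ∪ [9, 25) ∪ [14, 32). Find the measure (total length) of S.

Merged: [7, 36).
Length: 29.

29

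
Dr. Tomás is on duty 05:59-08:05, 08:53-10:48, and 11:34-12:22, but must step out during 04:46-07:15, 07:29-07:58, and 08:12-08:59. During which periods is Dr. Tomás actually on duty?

07:15–07:29, 07:58–08:05, 08:59–10:48, 11:34–12:22

05:59–08:05 \ B = 07:15–07:29, 07:58–08:05.
08:53–10:48 \ B = 08:59–10:48.
11:34–12:22: nothing removed.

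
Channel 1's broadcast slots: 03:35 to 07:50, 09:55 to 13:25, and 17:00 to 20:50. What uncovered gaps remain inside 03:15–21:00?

Covered (merged): 03:35-07:50, 09:55-13:25, 17:00-20:50.
Uncovered inside 03:15-21:00: 03:15-03:35, 07:50-09:55, 13:25-17:00, 20:50-21:00.

03:15-03:35, 07:50-09:55, 13:25-17:00, 20:50-21:00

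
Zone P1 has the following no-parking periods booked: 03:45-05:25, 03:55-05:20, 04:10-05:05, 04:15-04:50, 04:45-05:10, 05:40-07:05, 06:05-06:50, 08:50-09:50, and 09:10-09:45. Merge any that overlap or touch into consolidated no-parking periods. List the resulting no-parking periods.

03:55–05:20 overlaps/touches 03:45–05:25 → extend to 03:45–05:25.
04:10–05:05 overlaps/touches 03:45–05:25 → extend to 03:45–05:25.
04:15–04:50 overlaps/touches 03:45–05:25 → extend to 03:45–05:25.
04:45–05:10 overlaps/touches 03:45–05:25 → extend to 03:45–05:25.
05:40–07:05 is disjoint → start new block.
06:05–06:50 overlaps/touches 05:40–07:05 → extend to 05:40–07:05.
08:50–09:50 is disjoint → start new block.
09:10–09:45 overlaps/touches 08:50–09:50 → extend to 08:50–09:50.

03:45–05:25, 05:40–07:05, 08:50–09:50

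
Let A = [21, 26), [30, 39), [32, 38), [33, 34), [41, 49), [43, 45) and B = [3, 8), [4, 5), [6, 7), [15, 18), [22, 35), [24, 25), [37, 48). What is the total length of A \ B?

Merge the first list: [21, 26), [30, 39), [41, 49).
Merge the second list: [3, 8), [15, 18), [22, 35), [37, 48).
A \ B = [21, 22), [35, 37), [48, 49).
Total: 1 + 2 + 1 = 4.

4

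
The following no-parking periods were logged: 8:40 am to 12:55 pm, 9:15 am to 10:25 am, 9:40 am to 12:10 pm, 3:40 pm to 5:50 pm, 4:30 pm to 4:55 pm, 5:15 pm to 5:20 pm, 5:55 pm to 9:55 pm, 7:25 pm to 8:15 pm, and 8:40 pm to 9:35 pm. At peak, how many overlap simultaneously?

3

Sweep endpoints in order; track running count of active intervals.
Peak of 3 reached at 9:40 am.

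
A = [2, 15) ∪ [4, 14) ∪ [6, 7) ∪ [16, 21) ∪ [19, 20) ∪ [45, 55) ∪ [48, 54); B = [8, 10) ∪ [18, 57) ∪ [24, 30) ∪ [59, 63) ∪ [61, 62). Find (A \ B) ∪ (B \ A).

[2, 8) ∪ [10, 15) ∪ [16, 18) ∪ [21, 45) ∪ [55, 57) ∪ [59, 63)

First set merges to [2, 15), [16, 21), [45, 55).
Second set merges to [8, 10), [18, 57), [59, 63).
Only in the first: [2, 8), [10, 15), [16, 18).
Only in the second: [21, 45), [55, 57), [59, 63).
Together these are the periods covered by exactly one.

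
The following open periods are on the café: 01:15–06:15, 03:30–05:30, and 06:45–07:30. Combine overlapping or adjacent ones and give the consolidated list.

03:30–05:30 overlaps/touches 01:15–06:15 → extend to 01:15–06:15.
06:45–07:30 is disjoint → start new block.

01:15–06:15, 06:45–07:30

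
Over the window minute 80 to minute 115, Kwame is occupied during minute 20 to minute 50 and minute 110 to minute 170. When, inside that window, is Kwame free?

Covered (merged): minute 20 to minute 50, minute 110 to minute 170.
Uncovered inside minute 80 to minute 115: minute 80 to minute 110.

minute 80 to minute 110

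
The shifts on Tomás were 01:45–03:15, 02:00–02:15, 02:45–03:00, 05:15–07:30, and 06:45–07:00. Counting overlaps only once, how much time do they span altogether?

3 h 45 min

Merged: 01:45-03:15, 05:15-07:30.
Lengths: 1 h 30 min + 2 h 15 min = 3 h 45 min.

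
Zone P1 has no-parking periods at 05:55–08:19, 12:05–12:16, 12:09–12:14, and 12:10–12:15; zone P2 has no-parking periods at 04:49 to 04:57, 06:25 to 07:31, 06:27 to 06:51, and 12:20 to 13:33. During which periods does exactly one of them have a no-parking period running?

04:49–04:57, 05:55–06:25, 07:31–08:19, 12:05–12:16, 12:20–13:33

First set merges to 05:55–08:19, 12:05–12:16.
Second set merges to 04:49–04:57, 06:25–07:31, 12:20–13:33.
A but not B: 05:55–06:25, 07:31–08:19, 12:05–12:16.
B but not A: 04:49–04:57, 12:20–13:33.
Combining gives A △ B.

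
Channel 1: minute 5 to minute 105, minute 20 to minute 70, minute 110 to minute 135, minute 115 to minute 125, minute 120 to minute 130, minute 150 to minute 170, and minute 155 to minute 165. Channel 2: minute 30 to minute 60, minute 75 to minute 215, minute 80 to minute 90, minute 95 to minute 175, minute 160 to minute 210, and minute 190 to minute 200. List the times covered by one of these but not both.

First set merges to minute 5 to minute 105, minute 110 to minute 135, minute 150 to minute 170.
Second set merges to minute 30 to minute 60, minute 75 to minute 215.
A but not B: minute 5 to minute 30, minute 60 to minute 75.
B but not A: minute 105 to minute 110, minute 135 to minute 150, minute 170 to minute 215.
Combining gives A △ B.

minute 5 to minute 30, minute 60 to minute 75, minute 105 to minute 110, minute 135 to minute 150, minute 170 to minute 215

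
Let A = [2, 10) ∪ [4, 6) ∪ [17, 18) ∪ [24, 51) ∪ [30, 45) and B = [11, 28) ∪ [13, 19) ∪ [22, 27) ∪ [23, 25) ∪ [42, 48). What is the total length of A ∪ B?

48

First set merges to [2, 10), [17, 18), [24, 51).
Second set merges to [11, 28), [42, 48).
A ∪ B = [2, 10), [11, 51).
Total: 8 + 40 = 48.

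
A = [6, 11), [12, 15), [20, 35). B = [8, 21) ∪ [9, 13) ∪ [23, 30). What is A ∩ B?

Second set merges to [8, 21), [23, 30).
[6, 11) overlaps B on [8, 11).
[12, 15) overlaps B on [12, 15).
[20, 35) overlaps B on [20, 21), [23, 30).

[8, 11) ∪ [12, 15) ∪ [20, 21) ∪ [23, 30)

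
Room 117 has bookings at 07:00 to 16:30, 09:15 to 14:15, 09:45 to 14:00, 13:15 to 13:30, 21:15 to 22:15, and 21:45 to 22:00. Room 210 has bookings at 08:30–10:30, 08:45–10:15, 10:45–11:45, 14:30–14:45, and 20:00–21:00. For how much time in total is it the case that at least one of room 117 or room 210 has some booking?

11 h 30 min

Merge the first list: 07:00–16:30, 21:15–22:15.
Merge the second list: 08:30–10:30, 10:45–11:45, 14:30–14:45, 20:00–21:00.
A ∪ B = 07:00–16:30, 20:00–21:00, 21:15–22:15.
Total: 9 h 30 min + 1 h + 1 h = 11 h 30 min.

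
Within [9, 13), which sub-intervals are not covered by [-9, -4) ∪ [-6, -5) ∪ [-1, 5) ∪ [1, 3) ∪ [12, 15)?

The merged coverage is [-9, -4), [-1, 5), [12, 15).
Gaps within [9, 13): [9, 12).

[9, 12)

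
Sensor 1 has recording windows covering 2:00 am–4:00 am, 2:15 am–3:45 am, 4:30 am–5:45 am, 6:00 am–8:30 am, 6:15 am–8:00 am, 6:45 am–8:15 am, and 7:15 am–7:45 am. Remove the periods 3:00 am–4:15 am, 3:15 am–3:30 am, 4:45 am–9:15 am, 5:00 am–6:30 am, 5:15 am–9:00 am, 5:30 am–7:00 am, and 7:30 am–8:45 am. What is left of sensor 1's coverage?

Merge the first list: 2:00 am-4:00 am, 4:30 am-5:45 am, 6:00 am-8:30 am.
Merge the second list: 3:00 am-4:15 am, 4:45 am-9:15 am.
2:00 am-4:00 am with B removed leaves 2:00 am-3:00 am.
4:30 am-5:45 am with B removed leaves 4:30 am-4:45 am.
6:00 am-8:30 am lies entirely inside B → drops out.

2:00 am-3:00 am, 4:30 am-4:45 am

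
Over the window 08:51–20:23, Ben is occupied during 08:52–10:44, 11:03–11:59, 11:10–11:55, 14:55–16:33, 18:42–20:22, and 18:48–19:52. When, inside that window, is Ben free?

Covered (merged): 08:52–10:44, 11:03–11:59, 14:55–16:33, 18:42–20:22.
Uncovered inside 08:51–20:23: 08:51–08:52, 10:44–11:03, 11:59–14:55, 16:33–18:42, 20:22–20:23.

08:51–08:52, 10:44–11:03, 11:59–14:55, 16:33–18:42, 20:22–20:23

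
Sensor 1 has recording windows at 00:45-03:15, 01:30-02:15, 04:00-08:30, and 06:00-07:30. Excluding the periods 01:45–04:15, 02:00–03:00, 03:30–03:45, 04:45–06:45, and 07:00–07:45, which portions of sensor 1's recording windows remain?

Merge the first list: 00:45-03:15, 04:00-08:30.
Merge the second list: 01:45-04:15, 04:45-06:45, 07:00-07:45.
00:45-03:15 \ B = 00:45-01:45.
04:00-08:30 \ B = 04:15-04:45, 06:45-07:00, 07:45-08:30.

00:45-01:45, 04:15-04:45, 06:45-07:00, 07:45-08:30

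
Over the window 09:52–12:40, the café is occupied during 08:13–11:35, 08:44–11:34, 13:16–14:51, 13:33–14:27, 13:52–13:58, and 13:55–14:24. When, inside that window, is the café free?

11:35-12:40

The merged coverage is 08:13-11:35, 13:16-14:51.
Gaps within 09:52-12:40: 11:35-12:40.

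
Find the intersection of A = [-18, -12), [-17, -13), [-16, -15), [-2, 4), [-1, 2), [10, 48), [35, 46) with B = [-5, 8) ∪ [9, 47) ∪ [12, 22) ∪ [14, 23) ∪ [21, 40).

Merge the first list: [-18, -12), [-2, 4), [10, 48).
Merge the second list: [-5, 8), [9, 47).
[-18, -12) falls entirely outside B.
[-2, 4) overlaps B on [-2, 4).
[10, 48) overlaps B on [10, 47).

[-2, 4) ∪ [10, 47)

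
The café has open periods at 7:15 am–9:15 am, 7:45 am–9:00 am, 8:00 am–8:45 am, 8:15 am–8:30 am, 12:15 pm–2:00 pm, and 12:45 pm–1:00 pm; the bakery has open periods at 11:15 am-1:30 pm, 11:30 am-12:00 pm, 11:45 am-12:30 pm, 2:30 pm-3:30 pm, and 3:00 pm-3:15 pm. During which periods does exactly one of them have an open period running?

7:15 am-9:15 am, 11:15 am-12:15 pm, 1:30 pm-2:00 pm, 2:30 pm-3:30 pm

First set merges to 7:15 am-9:15 am, 12:15 pm-2:00 pm.
Second set merges to 11:15 am-1:30 pm, 2:30 pm-3:30 pm.
A \ B = 7:15 am-9:15 am, 1:30 pm-2:00 pm.
B \ A = 11:15 am-12:15 pm, 2:30 pm-3:30 pm.
Union of the two gives the symmetric difference.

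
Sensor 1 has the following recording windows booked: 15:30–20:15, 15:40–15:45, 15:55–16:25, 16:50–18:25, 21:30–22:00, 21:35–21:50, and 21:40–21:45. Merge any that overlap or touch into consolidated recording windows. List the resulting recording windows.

15:40-15:45 overlaps/touches 15:30-20:15 → extend to 15:30-20:15.
15:55-16:25 overlaps/touches 15:30-20:15 → extend to 15:30-20:15.
16:50-18:25 overlaps/touches 15:30-20:15 → extend to 15:30-20:15.
21:30-22:00 is disjoint → start new block.
21:35-21:50 overlaps/touches 21:30-22:00 → extend to 21:30-22:00.
21:40-21:45 overlaps/touches 21:30-22:00 → extend to 21:30-22:00.

15:30-20:15, 21:30-22:00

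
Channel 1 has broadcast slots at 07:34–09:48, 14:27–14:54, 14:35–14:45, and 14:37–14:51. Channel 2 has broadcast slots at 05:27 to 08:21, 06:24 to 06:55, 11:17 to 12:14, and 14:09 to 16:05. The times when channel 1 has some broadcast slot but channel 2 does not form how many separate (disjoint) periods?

First set merges to 07:34-09:48, 14:27-14:54.
Second set merges to 05:27-08:21, 11:17-12:14, 14:09-16:05.
A \ B = 08:21-09:48.
That is 1 disjoint piece.

1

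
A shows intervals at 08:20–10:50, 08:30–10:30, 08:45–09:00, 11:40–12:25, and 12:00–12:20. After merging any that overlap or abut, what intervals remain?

08:30-10:30 overlaps/touches 08:20-10:50 → extend to 08:20-10:50.
08:45-09:00 overlaps/touches 08:20-10:50 → extend to 08:20-10:50.
11:40-12:25 is disjoint → start new block.
12:00-12:20 overlaps/touches 11:40-12:25 → extend to 11:40-12:25.

08:20-10:50, 11:40-12:25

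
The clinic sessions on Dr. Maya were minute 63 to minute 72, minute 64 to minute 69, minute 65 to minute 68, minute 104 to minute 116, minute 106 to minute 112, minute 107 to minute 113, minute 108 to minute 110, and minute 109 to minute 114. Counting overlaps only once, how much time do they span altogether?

21 minutes

Merged: minute 63 to minute 72, minute 104 to minute 116.
Lengths: 9 minutes + 12 minutes = 21 minutes.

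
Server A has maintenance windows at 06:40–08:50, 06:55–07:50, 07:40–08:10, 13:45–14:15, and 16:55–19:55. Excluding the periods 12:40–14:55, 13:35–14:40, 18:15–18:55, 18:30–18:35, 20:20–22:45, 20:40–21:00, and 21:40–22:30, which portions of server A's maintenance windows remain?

Merge the first list: 06:40–08:50, 13:45–14:15, 16:55–19:55.
Merge the second list: 12:40–14:55, 18:15–18:55, 20:20–22:45.
06:40–08:50 is untouched.
13:45–14:15 lies entirely inside B → drops out.
16:55–19:55 with B removed leaves 16:55–18:15, 18:55–19:55.

06:40–08:50, 16:55–18:15, 18:55–19:55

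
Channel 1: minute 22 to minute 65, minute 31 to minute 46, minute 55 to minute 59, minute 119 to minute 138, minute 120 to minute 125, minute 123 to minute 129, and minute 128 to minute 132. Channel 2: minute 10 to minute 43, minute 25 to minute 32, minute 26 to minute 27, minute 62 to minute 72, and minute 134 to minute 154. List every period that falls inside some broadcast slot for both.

minute 22 to minute 43, minute 62 to minute 65, minute 134 to minute 138

Merge the first list: minute 22 to minute 65, minute 119 to minute 138.
Merge the second list: minute 10 to minute 43, minute 62 to minute 72, minute 134 to minute 154.
minute 22 to minute 65 meets the second set on minute 22 to minute 43, minute 62 to minute 65.
minute 119 to minute 138 meets the second set on minute 134 to minute 138.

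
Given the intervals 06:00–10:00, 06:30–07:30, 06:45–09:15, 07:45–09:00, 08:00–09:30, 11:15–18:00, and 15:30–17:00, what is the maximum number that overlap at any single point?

Walk the sorted start/end points keeping a running depth.
The depth first hits 4 at 08:00.

4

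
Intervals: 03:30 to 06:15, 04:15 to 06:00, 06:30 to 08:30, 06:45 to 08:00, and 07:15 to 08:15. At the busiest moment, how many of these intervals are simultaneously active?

3

Walk the sorted start/end points keeping a running depth.
The depth first hits 3 at 07:15.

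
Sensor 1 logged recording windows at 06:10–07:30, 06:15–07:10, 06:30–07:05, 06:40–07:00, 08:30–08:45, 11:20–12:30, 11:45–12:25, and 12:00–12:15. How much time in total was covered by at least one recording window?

2 h 45 min

Merged: 06:10–07:30, 08:30–08:45, 11:20–12:30.
Lengths: 1 h 20 min + 15 min + 1 h 10 min = 2 h 45 min.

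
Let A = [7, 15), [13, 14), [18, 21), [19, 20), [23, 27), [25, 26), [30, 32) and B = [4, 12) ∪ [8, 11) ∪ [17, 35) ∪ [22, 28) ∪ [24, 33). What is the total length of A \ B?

A, merged: [7, 15), [18, 21), [23, 27), [30, 32).
B, merged: [4, 12), [17, 35).
A \ B = [12, 15).
Total: 3.

3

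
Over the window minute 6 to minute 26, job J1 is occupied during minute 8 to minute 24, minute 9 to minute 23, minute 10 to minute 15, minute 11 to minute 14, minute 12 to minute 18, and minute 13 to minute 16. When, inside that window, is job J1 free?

minute 6 to minute 8, minute 24 to minute 26

After merging, the occupied span is minute 8 to minute 24.
Complement within minute 6 to minute 26: minute 6 to minute 8, minute 24 to minute 26.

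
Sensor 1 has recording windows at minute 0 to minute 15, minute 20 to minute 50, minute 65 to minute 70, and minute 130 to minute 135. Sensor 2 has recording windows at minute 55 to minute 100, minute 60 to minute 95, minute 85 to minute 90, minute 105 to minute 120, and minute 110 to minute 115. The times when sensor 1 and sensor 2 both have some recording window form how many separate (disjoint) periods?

Merge the second list: minute 55 to minute 100, minute 105 to minute 120.
A ∩ B = minute 65 to minute 70.
That is 1 disjoint piece.

1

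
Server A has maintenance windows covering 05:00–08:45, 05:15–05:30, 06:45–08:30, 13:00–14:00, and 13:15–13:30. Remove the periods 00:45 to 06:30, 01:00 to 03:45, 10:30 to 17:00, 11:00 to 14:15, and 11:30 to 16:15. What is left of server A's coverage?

06:30–08:45

Merge the first list: 05:00–08:45, 13:00–14:00.
Merge the second list: 00:45–06:30, 10:30–17:00.
05:00–08:45 \ B = 06:30–08:45.
13:00–14:00: entirely removed.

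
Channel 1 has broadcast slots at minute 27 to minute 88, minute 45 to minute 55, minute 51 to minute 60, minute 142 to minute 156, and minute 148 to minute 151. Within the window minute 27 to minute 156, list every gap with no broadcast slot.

minute 88 to minute 142

The merged coverage is minute 27 to minute 88, minute 142 to minute 156.
Uncovered inside minute 27 to minute 156: minute 88 to minute 142.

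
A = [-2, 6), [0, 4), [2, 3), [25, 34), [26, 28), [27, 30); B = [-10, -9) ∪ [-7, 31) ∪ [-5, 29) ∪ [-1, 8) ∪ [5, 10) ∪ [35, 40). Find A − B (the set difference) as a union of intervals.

[31, 34)

Merge the first list: [-2, 6), [25, 34).
Merge the second list: [-10, -9), [-7, 31), [35, 40).
[-2, 6): entirely removed.
[25, 34) \ B = [31, 34).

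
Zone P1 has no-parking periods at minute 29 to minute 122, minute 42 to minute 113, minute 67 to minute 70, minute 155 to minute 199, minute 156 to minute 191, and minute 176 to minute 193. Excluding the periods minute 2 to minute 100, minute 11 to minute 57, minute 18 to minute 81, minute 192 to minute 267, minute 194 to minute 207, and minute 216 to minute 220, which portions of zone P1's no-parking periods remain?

First set merges to minute 29 to minute 122, minute 155 to minute 199.
Second set merges to minute 2 to minute 100, minute 192 to minute 267.
minute 29 to minute 122 with B removed leaves minute 100 to minute 122.
minute 155 to minute 199 with B removed leaves minute 155 to minute 192.

minute 100 to minute 122, minute 155 to minute 192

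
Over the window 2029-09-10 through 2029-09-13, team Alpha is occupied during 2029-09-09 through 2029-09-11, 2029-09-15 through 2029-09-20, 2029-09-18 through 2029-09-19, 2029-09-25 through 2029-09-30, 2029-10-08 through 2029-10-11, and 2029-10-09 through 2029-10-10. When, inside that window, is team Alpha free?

2029-09-12 through 2029-09-13

After merging, the occupied span is 2029-09-09 through 2029-09-11, 2029-09-15 through 2029-09-20, 2029-09-25 through 2029-09-30, 2029-10-08 through 2029-10-11.
Gaps within 2029-09-10 through 2029-09-13: 2029-09-12 through 2029-09-13.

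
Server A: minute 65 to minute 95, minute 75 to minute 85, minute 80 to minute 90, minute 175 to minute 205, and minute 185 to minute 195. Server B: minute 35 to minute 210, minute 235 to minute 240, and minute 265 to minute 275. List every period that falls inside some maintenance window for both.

First set merges to minute 65 to minute 95, minute 175 to minute 205.
minute 65 to minute 95 ∩ B → minute 65 to minute 95.
minute 175 to minute 205 ∩ B → minute 175 to minute 205.

minute 65 to minute 95, minute 175 to minute 205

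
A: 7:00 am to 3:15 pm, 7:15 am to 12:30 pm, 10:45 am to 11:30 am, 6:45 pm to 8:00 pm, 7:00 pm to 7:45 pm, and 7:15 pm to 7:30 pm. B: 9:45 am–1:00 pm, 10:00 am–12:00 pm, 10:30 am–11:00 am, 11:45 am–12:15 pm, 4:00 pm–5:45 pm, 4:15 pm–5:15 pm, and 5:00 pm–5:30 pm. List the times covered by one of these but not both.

Merge the first list: 7:00 am–3:15 pm, 6:45 pm–8:00 pm.
Merge the second list: 9:45 am–1:00 pm, 4:00 pm–5:45 pm.
Only in the first: 7:00 am–9:45 am, 1:00 pm–3:15 pm, 6:45 pm–8:00 pm.
Only in the second: 4:00 pm–5:45 pm.
Together these are the periods covered by exactly one.

7:00 am–9:45 am, 1:00 pm–3:15 pm, 4:00 pm–5:45 pm, 6:45 pm–8:00 pm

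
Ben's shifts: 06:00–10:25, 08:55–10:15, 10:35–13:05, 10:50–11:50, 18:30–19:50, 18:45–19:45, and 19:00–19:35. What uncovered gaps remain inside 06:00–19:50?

Covered (merged): 06:00-10:25, 10:35-13:05, 18:30-19:50.
Uncovered inside 06:00-19:50: 10:25-10:35, 13:05-18:30.

10:25-10:35, 13:05-18:30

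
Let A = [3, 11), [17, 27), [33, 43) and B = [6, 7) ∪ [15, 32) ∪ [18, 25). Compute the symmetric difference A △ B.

Second set merges to [6, 7), [15, 32).
Only in the first: [3, 6), [7, 11), [33, 43).
Only in the second: [15, 17), [27, 32).
Together these are the periods covered by exactly one.

[3, 6) ∪ [7, 11) ∪ [15, 17) ∪ [27, 32) ∪ [33, 43)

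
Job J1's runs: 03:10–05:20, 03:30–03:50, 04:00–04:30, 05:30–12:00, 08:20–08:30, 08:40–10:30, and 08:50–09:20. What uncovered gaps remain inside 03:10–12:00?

05:20–05:30

The merged coverage is 03:10–05:20, 05:30–12:00.
Uncovered inside 03:10–12:00: 05:20–05:30.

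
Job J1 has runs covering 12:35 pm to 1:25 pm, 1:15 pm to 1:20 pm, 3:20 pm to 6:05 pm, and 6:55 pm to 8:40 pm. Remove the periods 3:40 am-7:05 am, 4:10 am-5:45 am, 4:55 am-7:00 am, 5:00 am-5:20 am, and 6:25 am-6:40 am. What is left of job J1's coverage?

12:35 pm-1:25 pm, 3:20 pm-6:05 pm, 6:55 pm-8:40 pm

A, merged: 12:35 pm-1:25 pm, 3:20 pm-6:05 pm, 6:55 pm-8:40 pm.
B, merged: 3:40 am-7:05 am.
12:35 pm-1:25 pm: no B overlap → unchanged.
3:20 pm-6:05 pm: no B overlap → unchanged.
6:55 pm-8:40 pm: no B overlap → unchanged.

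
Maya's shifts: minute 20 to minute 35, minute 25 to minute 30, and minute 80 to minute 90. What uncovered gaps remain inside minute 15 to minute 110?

minute 15 to minute 20, minute 35 to minute 80, minute 90 to minute 110

The merged coverage is minute 20 to minute 35, minute 80 to minute 90.
Complement within minute 15 to minute 110: minute 15 to minute 20, minute 35 to minute 80, minute 90 to minute 110.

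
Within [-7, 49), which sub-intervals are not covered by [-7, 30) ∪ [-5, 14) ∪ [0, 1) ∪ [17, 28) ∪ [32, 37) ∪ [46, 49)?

[30, 32) ∪ [37, 46)

After merging, the occupied span is [-7, 30), [32, 37), [46, 49).
Uncovered inside [-7, 49): [30, 32), [37, 46).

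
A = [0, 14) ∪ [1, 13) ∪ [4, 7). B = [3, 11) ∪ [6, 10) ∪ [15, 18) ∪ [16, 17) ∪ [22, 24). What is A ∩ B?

[3, 11)

First set merges to [0, 14).
Second set merges to [3, 11), [15, 18), [22, 24).
[0, 14) ∩ B → [3, 11).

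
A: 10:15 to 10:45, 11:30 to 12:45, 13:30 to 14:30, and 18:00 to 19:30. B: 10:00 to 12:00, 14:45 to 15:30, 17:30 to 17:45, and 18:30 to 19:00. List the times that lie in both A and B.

10:15-10:45 overlaps B on 10:15-10:45.
11:30-12:45 overlaps B on 11:30-12:00.
13:30-14:30 falls entirely outside B.
18:00-19:30 overlaps B on 18:30-19:00.

10:15-10:45, 11:30-12:00, 18:30-19:00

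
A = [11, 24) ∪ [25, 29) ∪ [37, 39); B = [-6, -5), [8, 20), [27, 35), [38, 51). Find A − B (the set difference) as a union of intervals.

[11, 24) minus B → [20, 24).
[25, 29) minus B → [25, 27).
[37, 39) minus B → [37, 38).

[20, 24) ∪ [25, 27) ∪ [37, 38)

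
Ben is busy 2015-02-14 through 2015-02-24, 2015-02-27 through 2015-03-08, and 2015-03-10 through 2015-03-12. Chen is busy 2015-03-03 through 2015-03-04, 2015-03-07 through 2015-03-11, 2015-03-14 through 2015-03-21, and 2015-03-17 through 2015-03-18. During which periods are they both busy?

2015-03-03 through 2015-03-04, 2015-03-07 through 2015-03-08, 2015-03-10 through 2015-03-11

Second set merges to 2015-03-03 through 2015-03-04, 2015-03-07 through 2015-03-11, 2015-03-14 through 2015-03-21.
2015-02-14 through 2015-02-24: no overlap with the second set.
2015-02-27 through 2015-03-08 meets the second set on 2015-03-03 through 2015-03-04, 2015-03-07 through 2015-03-08.
2015-03-10 through 2015-03-12 meets the second set on 2015-03-10 through 2015-03-11.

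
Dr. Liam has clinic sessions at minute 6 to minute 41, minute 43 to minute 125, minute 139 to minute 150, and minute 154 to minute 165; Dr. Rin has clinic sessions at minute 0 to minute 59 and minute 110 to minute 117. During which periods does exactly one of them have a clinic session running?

Only in the first: minute 59 to minute 110, minute 117 to minute 125, minute 139 to minute 150, minute 154 to minute 165.
Only in the second: minute 0 to minute 6, minute 41 to minute 43.
Together these are the periods covered by exactly one.

minute 0 to minute 6, minute 41 to minute 43, minute 59 to minute 110, minute 117 to minute 125, minute 139 to minute 150, minute 154 to minute 165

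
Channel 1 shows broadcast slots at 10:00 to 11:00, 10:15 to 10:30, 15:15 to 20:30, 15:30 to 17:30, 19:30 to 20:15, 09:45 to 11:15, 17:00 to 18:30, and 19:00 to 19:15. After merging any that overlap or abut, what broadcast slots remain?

09:45–11:15, 15:15–20:30

Sort by start: 09:45–11:15, 10:00–11:00, 10:15–10:30, 15:15–20:30, 15:30–17:30, 17:00–18:30, 19:00–19:15, 19:30–20:15.
10:00–11:00 overlaps/touches 09:45–11:15 → extend to 09:45–11:15.
10:15–10:30 overlaps/touches 09:45–11:15 → extend to 09:45–11:15.
15:15–20:30 is disjoint → start new block.
15:30–17:30 overlaps/touches 15:15–20:30 → extend to 15:15–20:30.
17:00–18:30 overlaps/touches 15:15–20:30 → extend to 15:15–20:30.
19:00–19:15 overlaps/touches 15:15–20:30 → extend to 15:15–20:30.
19:30–20:15 overlaps/touches 15:15–20:30 → extend to 15:15–20:30.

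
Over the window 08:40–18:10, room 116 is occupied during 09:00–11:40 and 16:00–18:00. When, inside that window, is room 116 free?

Covered (merged): 09:00-11:40, 16:00-18:00.
Gaps within 08:40-18:10: 08:40-09:00, 11:40-16:00, 18:00-18:10.

08:40-09:00, 11:40-16:00, 18:00-18:10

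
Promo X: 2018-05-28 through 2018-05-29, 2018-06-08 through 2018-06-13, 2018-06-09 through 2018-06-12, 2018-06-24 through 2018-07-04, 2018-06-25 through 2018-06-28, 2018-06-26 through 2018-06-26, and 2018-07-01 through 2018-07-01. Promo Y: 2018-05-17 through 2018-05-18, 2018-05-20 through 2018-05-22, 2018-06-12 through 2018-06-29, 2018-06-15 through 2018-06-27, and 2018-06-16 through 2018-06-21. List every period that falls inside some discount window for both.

2018-06-12 through 2018-06-13, 2018-06-24 through 2018-06-29

Merge the first list: 2018-05-28 through 2018-05-29, 2018-06-08 through 2018-06-13, 2018-06-24 through 2018-07-04.
Merge the second list: 2018-05-17 through 2018-05-18, 2018-05-20 through 2018-05-22, 2018-06-12 through 2018-06-29.
2018-05-28 through 2018-05-29: no overlap with the second set.
2018-06-08 through 2018-06-13 meets the second set on 2018-06-12 through 2018-06-13.
2018-06-24 through 2018-07-04 meets the second set on 2018-06-24 through 2018-06-29.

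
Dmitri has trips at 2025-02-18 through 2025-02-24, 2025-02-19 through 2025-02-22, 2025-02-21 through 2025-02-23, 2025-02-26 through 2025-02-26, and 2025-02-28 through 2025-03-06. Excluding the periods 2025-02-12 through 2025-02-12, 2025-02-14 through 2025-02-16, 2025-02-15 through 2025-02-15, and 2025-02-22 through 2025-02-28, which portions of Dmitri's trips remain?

2025-02-18 through 2025-02-21, 2025-03-01 through 2025-03-06

First set merges to 2025-02-18 through 2025-02-24, 2025-02-26 through 2025-02-26, 2025-02-28 through 2025-03-06.
Second set merges to 2025-02-12 through 2025-02-12, 2025-02-14 through 2025-02-16, 2025-02-22 through 2025-02-28.
2025-02-18 through 2025-02-24 minus B → 2025-02-18 through 2025-02-21.
2025-02-26 through 2025-02-26: fully covered by B → removed.
2025-02-28 through 2025-03-06 minus B → 2025-03-01 through 2025-03-06.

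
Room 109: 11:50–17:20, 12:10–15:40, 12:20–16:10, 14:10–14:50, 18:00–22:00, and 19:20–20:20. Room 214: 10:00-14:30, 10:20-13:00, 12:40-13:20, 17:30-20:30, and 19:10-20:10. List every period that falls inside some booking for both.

11:50-14:30, 18:00-20:30

First set merges to 11:50-17:20, 18:00-22:00.
Second set merges to 10:00-14:30, 17:30-20:30.
11:50-17:20 overlaps B on 11:50-14:30.
18:00-22:00 overlaps B on 18:00-20:30.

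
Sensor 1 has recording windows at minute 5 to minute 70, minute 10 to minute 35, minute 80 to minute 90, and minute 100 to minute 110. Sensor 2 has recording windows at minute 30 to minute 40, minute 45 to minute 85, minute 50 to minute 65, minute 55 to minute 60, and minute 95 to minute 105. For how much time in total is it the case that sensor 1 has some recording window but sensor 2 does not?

A, merged: minute 5 to minute 70, minute 80 to minute 90, minute 100 to minute 110.
B, merged: minute 30 to minute 40, minute 45 to minute 85, minute 95 to minute 105.
A \ B = minute 5 to minute 30, minute 40 to minute 45, minute 85 to minute 90, minute 105 to minute 110.
Total: 25 minutes + 5 minutes + 5 minutes + 5 minutes = 40 minutes.

40 minutes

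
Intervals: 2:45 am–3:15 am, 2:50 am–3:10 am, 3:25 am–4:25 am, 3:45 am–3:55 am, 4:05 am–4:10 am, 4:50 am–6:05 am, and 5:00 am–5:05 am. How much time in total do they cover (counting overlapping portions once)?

2 h 45 min

Merged: 2:45 am–3:15 am, 3:25 am–4:25 am, 4:50 am–6:05 am.
Lengths: 30 min + 1 h + 1 h 15 min = 2 h 45 min.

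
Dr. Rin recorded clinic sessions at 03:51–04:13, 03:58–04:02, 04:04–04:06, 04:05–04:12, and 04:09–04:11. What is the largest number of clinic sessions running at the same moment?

Sweep endpoints in order; track running count of active intervals.
Peak of 3 reached at 04:05.

3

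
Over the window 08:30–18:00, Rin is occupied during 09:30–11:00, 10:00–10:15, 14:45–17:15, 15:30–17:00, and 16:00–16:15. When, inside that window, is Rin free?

08:30-09:30, 11:00-14:45, 17:15-18:00

The merged coverage is 09:30-11:00, 14:45-17:15.
Uncovered inside 08:30-18:00: 08:30-09:30, 11:00-14:45, 17:15-18:00.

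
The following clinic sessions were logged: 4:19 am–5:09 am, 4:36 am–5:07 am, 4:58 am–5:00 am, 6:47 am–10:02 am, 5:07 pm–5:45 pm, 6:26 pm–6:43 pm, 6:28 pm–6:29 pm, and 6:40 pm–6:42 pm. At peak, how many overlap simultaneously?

Walk the sorted start/end points keeping a running depth.
The depth first hits 3 at 4:58 am.

3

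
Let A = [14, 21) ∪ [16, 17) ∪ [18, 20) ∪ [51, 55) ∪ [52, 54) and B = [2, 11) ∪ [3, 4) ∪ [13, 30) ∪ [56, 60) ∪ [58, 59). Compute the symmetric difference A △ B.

[2, 11) ∪ [13, 14) ∪ [21, 30) ∪ [51, 55) ∪ [56, 60)

Merge the first list: [14, 21), [51, 55).
Merge the second list: [2, 11), [13, 30), [56, 60).
A but not B: [51, 55).
B but not A: [2, 11), [13, 14), [21, 30), [56, 60).
Combining gives A △ B.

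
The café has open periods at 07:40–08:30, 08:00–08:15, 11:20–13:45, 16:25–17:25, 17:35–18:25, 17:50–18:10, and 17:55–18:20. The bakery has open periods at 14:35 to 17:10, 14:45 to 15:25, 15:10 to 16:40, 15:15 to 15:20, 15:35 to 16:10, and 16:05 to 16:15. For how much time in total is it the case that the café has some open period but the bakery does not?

First set merges to 07:40–08:30, 11:20–13:45, 16:25–17:25, 17:35–18:25.
Second set merges to 14:35–17:10.
A \ B = 07:40–08:30, 11:20–13:45, 17:10–17:25, 17:35–18:25.
Total: 50 min + 2 h 25 min + 15 min + 50 min = 4 h 20 min.

4 h 20 min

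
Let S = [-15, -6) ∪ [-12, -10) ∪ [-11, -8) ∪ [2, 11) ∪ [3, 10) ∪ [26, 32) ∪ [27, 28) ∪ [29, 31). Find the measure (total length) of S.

24

Merged: [-15, -6), [2, 11), [26, 32).
Lengths: 9 + 9 + 6 = 24.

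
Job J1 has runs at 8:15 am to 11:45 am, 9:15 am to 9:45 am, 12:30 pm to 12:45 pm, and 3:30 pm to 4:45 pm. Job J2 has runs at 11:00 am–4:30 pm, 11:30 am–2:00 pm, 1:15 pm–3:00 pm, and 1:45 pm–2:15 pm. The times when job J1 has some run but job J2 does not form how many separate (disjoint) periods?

A, merged: 8:15 am–11:45 am, 12:30 pm–12:45 pm, 3:30 pm–4:45 pm.
B, merged: 11:00 am–4:30 pm.
A \ B = 8:15 am–11:00 am, 4:30 pm–4:45 pm.
That is 2 disjoint pieces.

2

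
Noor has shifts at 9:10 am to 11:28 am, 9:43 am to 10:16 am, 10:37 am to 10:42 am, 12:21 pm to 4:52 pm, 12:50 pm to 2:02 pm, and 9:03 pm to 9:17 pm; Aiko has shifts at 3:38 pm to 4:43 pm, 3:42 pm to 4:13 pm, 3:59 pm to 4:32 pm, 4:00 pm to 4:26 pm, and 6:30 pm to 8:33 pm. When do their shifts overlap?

First set merges to 9:10 am–11:28 am, 12:21 pm–4:52 pm, 9:03 pm–9:17 pm.
Second set merges to 3:38 pm–4:43 pm, 6:30 pm–8:33 pm.
9:10 am–11:28 am falls entirely outside B.
12:21 pm–4:52 pm overlaps B on 3:38 pm–4:43 pm.
9:03 pm–9:17 pm falls entirely outside B.

3:38 pm–4:43 pm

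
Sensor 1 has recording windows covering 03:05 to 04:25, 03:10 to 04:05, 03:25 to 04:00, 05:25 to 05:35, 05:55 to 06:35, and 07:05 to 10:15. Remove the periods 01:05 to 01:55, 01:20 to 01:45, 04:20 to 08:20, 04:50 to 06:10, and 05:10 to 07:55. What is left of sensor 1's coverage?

First set merges to 03:05–04:25, 05:25–05:35, 05:55–06:35, 07:05–10:15.
Second set merges to 01:05–01:55, 04:20–08:20.
03:05–04:25 \ B = 03:05–04:20.
05:25–05:35: entirely removed.
05:55–06:35: entirely removed.
07:05–10:15 \ B = 08:20–10:15.

03:05–04:20, 08:20–10:15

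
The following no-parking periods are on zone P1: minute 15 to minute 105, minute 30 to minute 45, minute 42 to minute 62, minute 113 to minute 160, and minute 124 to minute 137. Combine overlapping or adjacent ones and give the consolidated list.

minute 30 to minute 45 overlaps/touches minute 15 to minute 105 → extend to minute 15 to minute 105.
minute 42 to minute 62 overlaps/touches minute 15 to minute 105 → extend to minute 15 to minute 105.
minute 113 to minute 160 is disjoint → start new block.
minute 124 to minute 137 overlaps/touches minute 113 to minute 160 → extend to minute 113 to minute 160.

minute 15 to minute 105, minute 113 to minute 160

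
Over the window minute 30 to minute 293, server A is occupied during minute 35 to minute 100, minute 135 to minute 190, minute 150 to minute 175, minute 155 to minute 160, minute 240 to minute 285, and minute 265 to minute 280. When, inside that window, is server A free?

minute 30 to minute 35, minute 100 to minute 135, minute 190 to minute 240, minute 285 to minute 293

After merging, the occupied span is minute 35 to minute 100, minute 135 to minute 190, minute 240 to minute 285.
Gaps within minute 30 to minute 293: minute 30 to minute 35, minute 100 to minute 135, minute 190 to minute 240, minute 285 to minute 293.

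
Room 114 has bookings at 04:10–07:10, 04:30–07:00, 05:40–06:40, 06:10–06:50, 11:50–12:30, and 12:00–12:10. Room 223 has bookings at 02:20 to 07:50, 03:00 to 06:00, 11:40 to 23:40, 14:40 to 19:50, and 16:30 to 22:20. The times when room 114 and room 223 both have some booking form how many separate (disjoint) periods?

2

Merge the first list: 04:10-07:10, 11:50-12:30.
Merge the second list: 02:20-07:50, 11:40-23:40.
A ∩ B = 04:10-07:10, 11:50-12:30.
That is 2 disjoint pieces.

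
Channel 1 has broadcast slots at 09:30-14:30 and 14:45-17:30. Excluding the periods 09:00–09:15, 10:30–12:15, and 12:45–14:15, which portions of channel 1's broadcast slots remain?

09:30-10:30, 12:15-12:45, 14:15-14:30, 14:45-17:30

09:30-14:30 with B removed leaves 09:30-10:30, 12:15-12:45, 14:15-14:30.
14:45-17:30 is untouched.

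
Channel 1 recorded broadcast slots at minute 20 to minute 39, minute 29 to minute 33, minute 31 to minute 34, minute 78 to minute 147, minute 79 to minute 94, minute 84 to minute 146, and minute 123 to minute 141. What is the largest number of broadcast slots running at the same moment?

3

Sweep endpoints in order; track running count of active intervals.
Peak of 3 reached at minute 31.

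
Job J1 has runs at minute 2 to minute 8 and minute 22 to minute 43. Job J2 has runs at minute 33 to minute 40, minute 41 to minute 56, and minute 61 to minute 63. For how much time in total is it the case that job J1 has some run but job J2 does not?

18 minutes

A \ B = minute 2 to minute 8, minute 22 to minute 33, minute 40 to minute 41.
Total: 6 minutes + 11 minutes + 1 minute = 18 minutes.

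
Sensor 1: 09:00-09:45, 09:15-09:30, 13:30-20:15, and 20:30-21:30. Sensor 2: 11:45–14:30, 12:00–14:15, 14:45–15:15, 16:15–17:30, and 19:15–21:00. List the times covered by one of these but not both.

09:00–09:45, 11:45–13:30, 14:30–14:45, 15:15–16:15, 17:30–19:15, 20:15–20:30, 21:00–21:30

Merge the first list: 09:00–09:45, 13:30–20:15, 20:30–21:30.
Merge the second list: 11:45–14:30, 14:45–15:15, 16:15–17:30, 19:15–21:00.
Only in the first: 09:00–09:45, 14:30–14:45, 15:15–16:15, 17:30–19:15, 21:00–21:30.
Only in the second: 11:45–13:30, 20:15–20:30.
Together these are the periods covered by exactly one.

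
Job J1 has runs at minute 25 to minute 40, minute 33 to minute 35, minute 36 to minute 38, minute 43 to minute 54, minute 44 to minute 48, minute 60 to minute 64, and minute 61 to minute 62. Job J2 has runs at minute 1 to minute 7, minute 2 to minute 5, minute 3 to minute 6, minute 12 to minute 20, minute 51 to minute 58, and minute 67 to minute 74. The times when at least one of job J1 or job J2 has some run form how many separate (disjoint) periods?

6

First set merges to minute 25 to minute 40, minute 43 to minute 54, minute 60 to minute 64.
Second set merges to minute 1 to minute 7, minute 12 to minute 20, minute 51 to minute 58, minute 67 to minute 74.
A ∪ B = minute 1 to minute 7, minute 12 to minute 20, minute 25 to minute 40, minute 43 to minute 58, minute 60 to minute 64, minute 67 to minute 74.
That is 6 disjoint pieces.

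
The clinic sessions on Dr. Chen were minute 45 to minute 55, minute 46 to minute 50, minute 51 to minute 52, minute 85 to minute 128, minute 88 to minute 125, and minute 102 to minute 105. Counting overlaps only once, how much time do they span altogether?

Merged: minute 45 to minute 55, minute 85 to minute 128.
Lengths: 10 minutes + 43 minutes = 53 minutes.

53 minutes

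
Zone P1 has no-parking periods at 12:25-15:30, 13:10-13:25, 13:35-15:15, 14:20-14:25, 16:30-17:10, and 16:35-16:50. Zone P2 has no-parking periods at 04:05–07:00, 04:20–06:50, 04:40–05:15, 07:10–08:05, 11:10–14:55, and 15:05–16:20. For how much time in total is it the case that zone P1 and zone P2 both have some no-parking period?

A, merged: 12:25–15:30, 16:30–17:10.
B, merged: 04:05–07:00, 07:10–08:05, 11:10–14:55, 15:05–16:20.
A ∩ B = 12:25–14:55, 15:05–15:30.
Total: 2 h 30 min + 25 min = 2 h 55 min.

2 h 55 min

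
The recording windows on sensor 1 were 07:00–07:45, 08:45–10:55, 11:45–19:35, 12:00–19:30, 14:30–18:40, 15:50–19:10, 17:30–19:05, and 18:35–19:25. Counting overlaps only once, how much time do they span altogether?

10 h 45 min

Merged: 07:00-07:45, 08:45-10:55, 11:45-19:35.
Lengths: 45 min + 2 h 10 min + 7 h 50 min = 10 h 45 min.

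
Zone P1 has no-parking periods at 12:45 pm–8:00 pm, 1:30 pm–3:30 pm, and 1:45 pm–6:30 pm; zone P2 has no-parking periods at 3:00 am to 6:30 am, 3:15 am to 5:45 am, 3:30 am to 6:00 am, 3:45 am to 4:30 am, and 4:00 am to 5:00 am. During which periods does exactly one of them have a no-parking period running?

3:00 am-6:30 am, 12:45 pm-8:00 pm

First set merges to 12:45 pm-8:00 pm.
Second set merges to 3:00 am-6:30 am.
Only in the first: 12:45 pm-8:00 pm.
Only in the second: 3:00 am-6:30 am.
Together these are the periods covered by exactly one.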